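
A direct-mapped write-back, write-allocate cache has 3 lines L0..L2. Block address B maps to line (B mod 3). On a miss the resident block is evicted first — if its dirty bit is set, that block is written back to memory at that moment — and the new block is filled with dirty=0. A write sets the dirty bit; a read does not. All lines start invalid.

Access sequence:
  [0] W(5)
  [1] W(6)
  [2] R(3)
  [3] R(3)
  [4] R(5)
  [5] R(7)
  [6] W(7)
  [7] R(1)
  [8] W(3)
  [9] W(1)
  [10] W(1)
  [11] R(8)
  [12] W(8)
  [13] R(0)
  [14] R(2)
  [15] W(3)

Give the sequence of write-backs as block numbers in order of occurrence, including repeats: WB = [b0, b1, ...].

0: W B5 → L2 miss [D]
1: W B6 → L0 miss [D]
2: R B3 → L0 miss wb→B6 [-]
3: R B3 → L0 hit [-]
4: R B5 → L2 hit [D]
5: R B7 → L1 miss [-]
6: W B7 → L1 hit [D]
7: R B1 → L1 miss wb→B7 [-]
8: W B3 → L0 hit [D]
9: W B1 → L1 hit [D]
10: W B1 → L1 hit [D]
11: R B8 → L2 miss wb→B5 [-]
12: W B8 → L2 hit [D]
13: R B0 → L0 miss wb→B3 [-]
14: R B2 → L2 miss wb→B8 [-]
15: W B3 → L0 miss [D]

WB = [6, 7, 5, 3, 8]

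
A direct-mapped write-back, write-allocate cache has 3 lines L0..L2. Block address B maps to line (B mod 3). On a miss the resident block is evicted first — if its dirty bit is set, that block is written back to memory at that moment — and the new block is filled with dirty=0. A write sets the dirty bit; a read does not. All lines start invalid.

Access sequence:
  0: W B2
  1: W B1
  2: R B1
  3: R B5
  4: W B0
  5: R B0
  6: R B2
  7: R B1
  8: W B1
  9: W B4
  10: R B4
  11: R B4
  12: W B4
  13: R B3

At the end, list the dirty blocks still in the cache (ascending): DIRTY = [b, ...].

0: W B2 → L2 miss [D]
1: W B1 → L1 miss [D]
2: R B1 → L1 hit [D]
3: R B5 → L2 miss wb→B2 [-]
4: W B0 → L0 miss [D]
5: R B0 → L0 hit [D]
6: R B2 → L2 miss [-]
7: R B1 → L1 hit [D]
8: W B1 → L1 hit [D]
9: W B4 → L1 miss wb→B1 [D]
10: R B4 → L1 hit [D]
11: R B4 → L1 hit [D]
12: W B4 → L1 hit [D]
13: R B3 → L0 miss wb→B0 [-]

DIRTY = [4]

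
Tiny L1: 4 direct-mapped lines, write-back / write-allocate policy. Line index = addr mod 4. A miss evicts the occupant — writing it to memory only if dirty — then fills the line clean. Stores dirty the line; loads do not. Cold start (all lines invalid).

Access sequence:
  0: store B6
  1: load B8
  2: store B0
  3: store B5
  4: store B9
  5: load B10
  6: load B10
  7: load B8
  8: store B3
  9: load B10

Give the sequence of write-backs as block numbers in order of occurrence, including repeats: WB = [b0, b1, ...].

WB = [5, 6, 0]

0: W B6 -> L2 miss  d=D]
1: R B8 -> L0 miss  d=-]
2: W B0 -> L0 miss  d=D]
3: W B5 -> L1 miss  d=D]
4: W B9 -> L1 miss wb->B5  d=D]
5: R B10 -> L2 miss wb->B6  d=-]
6: R B10 -> L2 hit  d=-]
7: R B8 -> L0 miss wb->B0  d=-]
8: W B3 -> L3 miss  d=D]
9: R B10 -> L2 hit  d=-]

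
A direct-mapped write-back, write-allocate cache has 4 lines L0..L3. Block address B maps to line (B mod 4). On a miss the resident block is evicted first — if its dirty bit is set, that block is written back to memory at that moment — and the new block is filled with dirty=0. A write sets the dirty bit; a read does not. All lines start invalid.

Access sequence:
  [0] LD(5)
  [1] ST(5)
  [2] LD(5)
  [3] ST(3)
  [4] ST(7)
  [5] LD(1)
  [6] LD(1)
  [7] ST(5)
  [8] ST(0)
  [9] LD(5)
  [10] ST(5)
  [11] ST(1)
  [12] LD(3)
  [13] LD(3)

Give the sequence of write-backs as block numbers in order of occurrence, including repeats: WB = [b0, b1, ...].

WB = [3, 5, 5, 7]

0: R B5 → L1 miss [-]
1: W B5 → L1 hit [D]
2: R B5 → L1 hit [D]
3: W B3 → L3 miss [D]
4: W B7 → L3 miss wb→B3 [D]
5: R B1 → L1 miss wb→B5 [-]
6: R B1 → L1 hit [-]
7: W B5 → L1 miss [D]
8: W B0 → L0 miss [D]
9: R B5 → L1 hit [D]
10: W B5 → L1 hit [D]
11: W B1 → L1 miss wb→B5 [D]
12: R B3 → L3 miss wb→B7 [-]
13: R B3 → L3 hit [-]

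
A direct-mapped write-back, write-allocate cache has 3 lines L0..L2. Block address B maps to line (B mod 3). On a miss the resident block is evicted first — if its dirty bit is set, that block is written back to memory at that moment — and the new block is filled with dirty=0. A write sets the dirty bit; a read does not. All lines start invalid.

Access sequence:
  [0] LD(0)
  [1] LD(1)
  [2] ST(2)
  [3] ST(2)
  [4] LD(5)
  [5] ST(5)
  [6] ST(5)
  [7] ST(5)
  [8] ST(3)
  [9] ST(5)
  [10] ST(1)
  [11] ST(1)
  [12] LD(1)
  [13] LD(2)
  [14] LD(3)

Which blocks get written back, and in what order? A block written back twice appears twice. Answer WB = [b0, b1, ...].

0: R B0 -> L0 miss  d=-]
1: R B1 -> L1 miss  d=-]
2: W B2 -> L2 miss  d=D]
3: W B2 -> L2 hit  d=D]
4: R B5 -> L2 miss wb->B2  d=-]
5: W B5 -> L2 hit  d=D]
6: W B5 -> L2 hit  d=D]
7: W B5 -> L2 hit  d=D]
8: W B3 -> L0 miss  d=D]
9: W B5 -> L2 hit  d=D]
10: W B1 -> L1 hit  d=D]
11: W B1 -> L1 hit  d=D]
12: R B1 -> L1 hit  d=D]
13: R B2 -> L2 miss wb->B5  d=-]
14: R B3 -> L0 hit  d=D]

WB = [2, 5]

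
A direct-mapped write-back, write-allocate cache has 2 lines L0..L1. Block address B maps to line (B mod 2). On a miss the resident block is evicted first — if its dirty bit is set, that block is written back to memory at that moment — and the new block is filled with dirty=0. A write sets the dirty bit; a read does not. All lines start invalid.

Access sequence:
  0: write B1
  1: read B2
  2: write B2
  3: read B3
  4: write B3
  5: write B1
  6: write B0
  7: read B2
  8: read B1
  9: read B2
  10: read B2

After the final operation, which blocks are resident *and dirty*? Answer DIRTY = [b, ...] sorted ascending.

0: W B1 → L1 miss [D]
1: R B2 → L0 miss [-]
2: W B2 → L0 hit [D]
3: R B3 → L1 miss wb→B1 [-]
4: W B3 → L1 hit [D]
5: W B1 → L1 miss wb→B3 [D]
6: W B0 → L0 miss wb→B2 [D]
7: R B2 → L0 miss wb→B0 [-]
8: R B1 → L1 hit [D]
9: R B2 → L0 hit [-]
10: R B2 → L0 hit [-]

DIRTY = [1]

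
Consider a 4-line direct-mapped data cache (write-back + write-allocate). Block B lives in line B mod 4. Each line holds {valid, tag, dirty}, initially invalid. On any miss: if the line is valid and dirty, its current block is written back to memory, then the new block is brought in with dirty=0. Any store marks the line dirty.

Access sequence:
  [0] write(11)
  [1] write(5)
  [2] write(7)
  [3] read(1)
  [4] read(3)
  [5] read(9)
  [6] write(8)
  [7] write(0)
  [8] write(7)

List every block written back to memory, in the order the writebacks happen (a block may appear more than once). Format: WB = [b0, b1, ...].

WB = [11, 5, 7, 8]

0: W B11 -> L3 miss  d=D]
1: W B5 -> L1 miss  d=D]
2: W B7 -> L3 miss wb->B11  d=D]
3: R B1 -> L1 miss wb->B5  d=-]
4: R B3 -> L3 miss wb->B7  d=-]
5: R B9 -> L1 miss  d=-]
6: W B8 -> L0 miss  d=D]
7: W B0 -> L0 miss wb->B8  d=D]
8: W B7 -> L3 miss  d=D]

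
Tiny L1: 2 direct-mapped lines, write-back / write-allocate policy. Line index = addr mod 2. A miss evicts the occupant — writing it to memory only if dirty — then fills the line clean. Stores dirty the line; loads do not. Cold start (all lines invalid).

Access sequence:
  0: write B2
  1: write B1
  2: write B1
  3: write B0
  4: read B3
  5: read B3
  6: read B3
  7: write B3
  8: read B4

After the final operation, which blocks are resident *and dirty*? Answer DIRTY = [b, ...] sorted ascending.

0: W B2 → L0 miss [D]
1: W B1 → L1 miss [D]
2: W B1 → L1 hit [D]
3: W B0 → L0 miss wb→B2 [D]
4: R B3 → L1 miss wb→B1 [-]
5: R B3 → L1 hit [-]
6: R B3 → L1 hit [-]
7: W B3 → L1 hit [D]
8: R B4 → L0 miss wb→B0 [-]

DIRTY = [3]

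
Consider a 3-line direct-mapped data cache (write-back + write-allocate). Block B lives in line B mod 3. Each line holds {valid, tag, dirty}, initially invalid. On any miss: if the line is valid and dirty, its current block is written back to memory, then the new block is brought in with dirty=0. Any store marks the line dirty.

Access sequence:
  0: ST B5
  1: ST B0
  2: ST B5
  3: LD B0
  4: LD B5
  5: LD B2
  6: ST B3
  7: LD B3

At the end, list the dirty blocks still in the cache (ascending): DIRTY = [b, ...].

DIRTY = [3]

0: W B5 -> L2 miss  d=D]
1: W B0 -> L0 miss  d=D]
2: W B5 -> L2 hit  d=D]
3: R B0 -> L0 hit  d=D]
4: R B5 -> L2 hit  d=D]
5: R B2 -> L2 miss wb->B5  d=-]
6: W B3 -> L0 miss wb->B0  d=D]
7: R B3 -> L0 hit  d=D]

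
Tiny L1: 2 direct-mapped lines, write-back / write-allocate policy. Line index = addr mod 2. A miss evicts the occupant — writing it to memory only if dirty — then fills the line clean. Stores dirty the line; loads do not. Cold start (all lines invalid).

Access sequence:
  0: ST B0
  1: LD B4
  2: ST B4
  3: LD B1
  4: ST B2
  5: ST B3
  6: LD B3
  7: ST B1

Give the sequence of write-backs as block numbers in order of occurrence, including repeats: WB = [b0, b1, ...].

0: W B0 → L0 miss [D]
1: R B4 → L0 miss wb→B0 [-]
2: W B4 → L0 hit [D]
3: R B1 → L1 miss [-]
4: W B2 → L0 miss wb→B4 [D]
5: W B3 → L1 miss [D]
6: R B3 → L1 hit [D]
7: W B1 → L1 miss wb→B3 [D]

WB = [0, 4, 3]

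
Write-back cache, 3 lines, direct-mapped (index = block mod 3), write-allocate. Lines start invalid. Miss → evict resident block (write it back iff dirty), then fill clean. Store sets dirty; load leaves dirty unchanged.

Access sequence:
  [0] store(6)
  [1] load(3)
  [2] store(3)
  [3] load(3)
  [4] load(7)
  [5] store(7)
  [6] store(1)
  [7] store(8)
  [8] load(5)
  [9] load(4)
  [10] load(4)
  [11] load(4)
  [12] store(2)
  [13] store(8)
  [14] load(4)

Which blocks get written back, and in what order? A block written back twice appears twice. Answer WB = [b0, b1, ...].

WB = [6, 7, 8, 1, 2]

  0 | W B6 → L0 miss [D]
  1 | R B3 → L0 miss wb→B6 [-]
  2 | W B3 → L0 hit [D]
  3 | R B3 → L0 hit [D]
  4 | R B7 → L1 miss [-]
  5 | W B7 → L1 hit [D]
  6 | W B1 → L1 miss wb→B7 [D]
  7 | W B8 → L2 miss [D]
  8 | R B5 → L2 miss wb→B8 [-]
  9 | R B4 → L1 miss wb→B1 [-]
  10 | R B4 → L1 hit [-]
  11 | R B4 → L1 hit [-]
  12 | W B2 → L2 miss [D]
  13 | W B8 → L2 miss wb→B2 [D]
  14 | R B4 → L1 hit [-]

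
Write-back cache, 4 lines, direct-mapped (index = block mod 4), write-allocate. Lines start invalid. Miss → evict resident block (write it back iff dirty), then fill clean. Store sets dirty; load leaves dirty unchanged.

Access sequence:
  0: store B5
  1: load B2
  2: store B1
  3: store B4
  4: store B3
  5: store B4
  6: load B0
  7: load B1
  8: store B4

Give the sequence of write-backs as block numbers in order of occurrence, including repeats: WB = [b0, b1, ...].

WB = [5, 4]

0: W B5 -> L1 miss  d=D]
1: R B2 -> L2 miss  d=-]
2: W B1 -> L1 miss wb->B5  d=D]
3: W B4 -> L0 miss  d=D]
4: W B3 -> L3 miss  d=D]
5: W B4 -> L0 hit  d=D]
6: R B0 -> L0 miss wb->B4  d=-]
7: R B1 -> L1 hit  d=D]
8: W B4 -> L0 miss  d=D]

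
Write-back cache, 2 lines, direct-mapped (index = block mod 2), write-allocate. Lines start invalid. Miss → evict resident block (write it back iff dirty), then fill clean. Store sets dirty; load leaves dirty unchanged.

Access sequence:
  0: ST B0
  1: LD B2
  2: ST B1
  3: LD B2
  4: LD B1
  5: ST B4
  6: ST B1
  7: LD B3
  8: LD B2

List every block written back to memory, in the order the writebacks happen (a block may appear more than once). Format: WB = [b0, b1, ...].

0: W B0 -> L0 miss  d=D]
1: R B2 -> L0 miss wb->B0  d=-]
2: W B1 -> L1 miss  d=D]
3: R B2 -> L0 hit  d=-]
4: R B1 -> L1 hit  d=D]
5: W B4 -> L0 miss  d=D]
6: W B1 -> L1 hit  d=D]
7: R B3 -> L1 miss wb->B1  d=-]
8: R B2 -> L0 miss wb->B4  d=-]

WB = [0, 1, 4]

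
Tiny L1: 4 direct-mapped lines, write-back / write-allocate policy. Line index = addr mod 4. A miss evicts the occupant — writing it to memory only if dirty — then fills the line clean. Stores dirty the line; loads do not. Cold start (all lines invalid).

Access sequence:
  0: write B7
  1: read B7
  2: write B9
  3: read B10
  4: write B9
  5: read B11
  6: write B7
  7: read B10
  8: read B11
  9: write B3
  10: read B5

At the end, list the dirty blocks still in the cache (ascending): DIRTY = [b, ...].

0: W B7 → L3 miss [D]
1: R B7 → L3 hit [D]
2: W B9 → L1 miss [D]
3: R B10 → L2 miss [-]
4: W B9 → L1 hit [D]
5: R B11 → L3 miss wb→B7 [-]
6: W B7 → L3 miss [D]
7: R B10 → L2 hit [-]
8: R B11 → L3 miss wb→B7 [-]
9: W B3 → L3 miss [D]
10: R B5 → L1 miss wb→B9 [-]

DIRTY = [3]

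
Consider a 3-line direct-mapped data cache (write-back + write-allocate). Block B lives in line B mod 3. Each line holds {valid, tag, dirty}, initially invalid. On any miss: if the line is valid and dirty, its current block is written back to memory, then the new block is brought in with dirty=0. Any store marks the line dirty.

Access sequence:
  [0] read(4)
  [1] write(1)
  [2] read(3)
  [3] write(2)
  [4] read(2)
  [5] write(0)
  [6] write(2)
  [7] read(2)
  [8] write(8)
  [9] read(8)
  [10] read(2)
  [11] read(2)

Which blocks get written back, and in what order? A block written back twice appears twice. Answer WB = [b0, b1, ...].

WB = [2, 8]

  0 | R B4 → L1 miss [-]
  1 | W B1 → L1 miss [D]
  2 | R B3 → L0 miss [-]
  3 | W B2 → L2 miss [D]
  4 | R B2 → L2 hit [D]
  5 | W B0 → L0 miss [D]
  6 | W B2 → L2 hit [D]
  7 | R B2 → L2 hit [D]
  8 | W B8 → L2 miss wb→B2 [D]
  9 | R B8 → L2 hit [D]
  10 | R B2 → L2 miss wb→B8 [-]
  11 | R B2 → L2 hit [-]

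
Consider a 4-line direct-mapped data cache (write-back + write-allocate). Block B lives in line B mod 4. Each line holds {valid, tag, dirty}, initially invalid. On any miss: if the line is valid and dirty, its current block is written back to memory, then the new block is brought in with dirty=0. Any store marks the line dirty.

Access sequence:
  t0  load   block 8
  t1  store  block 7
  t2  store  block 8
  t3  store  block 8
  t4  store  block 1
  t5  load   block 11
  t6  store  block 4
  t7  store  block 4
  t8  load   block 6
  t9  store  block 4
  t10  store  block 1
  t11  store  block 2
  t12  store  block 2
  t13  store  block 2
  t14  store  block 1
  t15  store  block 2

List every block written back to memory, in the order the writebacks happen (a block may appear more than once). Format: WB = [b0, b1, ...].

  0 | R B8 → L0 miss [-]
  1 | W B7 → L3 miss [D]
  2 | W B8 → L0 hit [D]
  3 | W B8 → L0 hit [D]
  4 | W B1 → L1 miss [D]
  5 | R B11 → L3 miss wb→B7 [-]
  6 | W B4 → L0 miss wb→B8 [D]
  7 | W B4 → L0 hit [D]
  8 | R B6 → L2 miss [-]
  9 | W B4 → L0 hit [D]
  10 | W B1 → L1 hit [D]
  11 | W B2 → L2 miss [D]
  12 | W B2 → L2 hit [D]
  13 | W B2 → L2 hit [D]
  14 | W B1 → L1 hit [D]
  15 | W B2 → L2 hit [D]

WB = [7, 8]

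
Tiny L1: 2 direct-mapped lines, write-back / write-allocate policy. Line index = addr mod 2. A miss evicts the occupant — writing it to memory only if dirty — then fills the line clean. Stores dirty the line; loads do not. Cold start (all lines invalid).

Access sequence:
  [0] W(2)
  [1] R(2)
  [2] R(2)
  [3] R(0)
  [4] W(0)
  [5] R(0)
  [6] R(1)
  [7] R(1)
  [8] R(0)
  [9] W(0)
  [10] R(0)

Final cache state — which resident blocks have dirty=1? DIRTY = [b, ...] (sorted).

DIRTY = [0]

  0 | W B2 → L0 miss [D]
  1 | R B2 → L0 hit [D]
  2 | R B2 → L0 hit [D]
  3 | R B0 → L0 miss wb→B2 [-]
  4 | W B0 → L0 hit [D]
  5 | R B0 → L0 hit [D]
  6 | R B1 → L1 miss [-]
  7 | R B1 → L1 hit [-]
  8 | R B0 → L0 hit [D]
  9 | W B0 → L0 hit [D]
  10 | R B0 → L0 hit [D]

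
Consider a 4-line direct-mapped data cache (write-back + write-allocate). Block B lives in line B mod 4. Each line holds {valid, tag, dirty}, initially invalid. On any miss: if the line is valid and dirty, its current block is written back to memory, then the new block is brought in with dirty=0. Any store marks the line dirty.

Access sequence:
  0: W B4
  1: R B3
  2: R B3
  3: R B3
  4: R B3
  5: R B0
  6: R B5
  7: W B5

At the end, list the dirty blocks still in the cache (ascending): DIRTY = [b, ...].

0: W B4 -> L0 miss  d=D]
1: R B3 -> L3 miss  d=-]
2: R B3 -> L3 hit  d=-]
3: R B3 -> L3 hit  d=-]
4: R B3 -> L3 hit  d=-]
5: R B0 -> L0 miss wb->B4  d=-]
6: R B5 -> L1 miss  d=-]
7: W B5 -> L1 hit  d=D]

DIRTY = [5]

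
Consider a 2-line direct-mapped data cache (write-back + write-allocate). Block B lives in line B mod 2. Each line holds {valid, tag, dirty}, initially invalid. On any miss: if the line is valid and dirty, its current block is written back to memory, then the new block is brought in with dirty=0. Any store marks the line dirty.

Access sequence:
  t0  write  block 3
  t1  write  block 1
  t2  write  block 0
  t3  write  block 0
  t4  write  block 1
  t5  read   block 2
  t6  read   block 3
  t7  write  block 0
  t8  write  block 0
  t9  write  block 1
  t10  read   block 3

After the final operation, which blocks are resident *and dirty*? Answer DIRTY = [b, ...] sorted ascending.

  0 | W B3 → L1 miss [D]
  1 | W B1 → L1 miss wb→B3 [D]
  2 | W B0 → L0 miss [D]
  3 | W B0 → L0 hit [D]
  4 | W B1 → L1 hit [D]
  5 | R B2 → L0 miss wb→B0 [-]
  6 | R B3 → L1 miss wb→B1 [-]
  7 | W B0 → L0 miss [D]
  8 | W B0 → L0 hit [D]
  9 | W B1 → L1 miss [D]
  10 | R B3 → L1 miss wb→B1 [-]

DIRTY = [0]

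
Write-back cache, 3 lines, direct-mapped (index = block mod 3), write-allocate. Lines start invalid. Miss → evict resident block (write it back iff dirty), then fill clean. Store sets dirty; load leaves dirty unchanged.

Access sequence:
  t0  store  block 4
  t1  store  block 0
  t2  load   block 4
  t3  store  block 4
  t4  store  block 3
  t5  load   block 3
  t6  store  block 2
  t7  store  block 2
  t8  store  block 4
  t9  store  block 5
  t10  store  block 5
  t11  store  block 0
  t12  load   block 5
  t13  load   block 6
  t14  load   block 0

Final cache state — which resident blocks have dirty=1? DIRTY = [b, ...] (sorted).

0: W B4 → L1 miss [D]
1: W B0 → L0 miss [D]
2: R B4 → L1 hit [D]
3: W B4 → L1 hit [D]
4: W B3 → L0 miss wb→B0 [D]
5: R B3 → L0 hit [D]
6: W B2 → L2 miss [D]
7: W B2 → L2 hit [D]
8: W B4 → L1 hit [D]
9: W B5 → L2 miss wb→B2 [D]
10: W B5 → L2 hit [D]
11: W B0 → L0 miss wb→B3 [D]
12: R B5 → L2 hit [D]
13: R B6 → L0 miss wb→B0 [-]
14: R B0 → L0 miss [-]

DIRTY = [4, 5]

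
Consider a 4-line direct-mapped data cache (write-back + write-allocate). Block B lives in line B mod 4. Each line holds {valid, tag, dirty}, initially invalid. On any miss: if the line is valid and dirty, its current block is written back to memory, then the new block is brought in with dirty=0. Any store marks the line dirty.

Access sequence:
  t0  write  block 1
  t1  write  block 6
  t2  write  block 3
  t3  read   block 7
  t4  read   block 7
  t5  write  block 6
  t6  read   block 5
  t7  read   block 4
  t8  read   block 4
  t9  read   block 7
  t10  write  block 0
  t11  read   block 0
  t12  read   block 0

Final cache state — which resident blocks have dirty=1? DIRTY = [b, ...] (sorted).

0: W B1 -> L1 miss  d=D]
1: W B6 -> L2 miss  d=D]
2: W B3 -> L3 miss  d=D]
3: R B7 -> L3 miss wb->B3  d=-]
4: R B7 -> L3 hit  d=-]
5: W B6 -> L2 hit  d=D]
6: R B5 -> L1 miss wb->B1  d=-]
7: R B4 -> L0 miss  d=-]
8: R B4 -> L0 hit  d=-]
9: R B7 -> L3 hit  d=-]
10: W B0 -> L0 miss  d=D]
11: R B0 -> L0 hit  d=D]
12: R B0 -> L0 hit  d=D]

DIRTY = [0, 6]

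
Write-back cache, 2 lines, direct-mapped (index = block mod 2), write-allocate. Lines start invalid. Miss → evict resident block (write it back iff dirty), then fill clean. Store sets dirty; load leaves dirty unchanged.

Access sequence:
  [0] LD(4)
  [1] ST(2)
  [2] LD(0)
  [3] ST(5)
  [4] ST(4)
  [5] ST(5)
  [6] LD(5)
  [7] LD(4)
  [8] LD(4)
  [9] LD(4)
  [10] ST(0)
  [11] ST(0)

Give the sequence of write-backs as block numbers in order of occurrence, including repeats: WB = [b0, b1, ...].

WB = [2, 4]

  0 | R B4 → L0 miss [-]
  1 | W B2 → L0 miss [D]
  2 | R B0 → L0 miss wb→B2 [-]
  3 | W B5 → L1 miss [D]
  4 | W B4 → L0 miss [D]
  5 | W B5 → L1 hit [D]
  6 | R B5 → L1 hit [D]
  7 | R B4 → L0 hit [D]
  8 | R B4 → L0 hit [D]
  9 | R B4 → L0 hit [D]
  10 | W B0 → L0 miss wb→B4 [D]
  11 | W B0 → L0 hit [D]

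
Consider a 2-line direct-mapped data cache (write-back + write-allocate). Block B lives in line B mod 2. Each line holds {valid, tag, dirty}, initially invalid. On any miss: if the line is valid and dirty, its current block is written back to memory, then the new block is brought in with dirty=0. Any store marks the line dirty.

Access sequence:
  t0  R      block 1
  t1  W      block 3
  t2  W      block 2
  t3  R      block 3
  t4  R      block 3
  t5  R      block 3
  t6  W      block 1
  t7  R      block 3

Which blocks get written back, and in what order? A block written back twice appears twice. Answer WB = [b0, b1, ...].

WB = [3, 1]

0: R B1 -> L1 miss  d=-]
1: W B3 -> L1 miss  d=D]
2: W B2 -> L0 miss  d=D]
3: R B3 -> L1 hit  d=D]
4: R B3 -> L1 hit  d=D]
5: R B3 -> L1 hit  d=D]
6: W B1 -> L1 miss wb->B3  d=D]
7: R B3 -> L1 miss wb->B1  d=-]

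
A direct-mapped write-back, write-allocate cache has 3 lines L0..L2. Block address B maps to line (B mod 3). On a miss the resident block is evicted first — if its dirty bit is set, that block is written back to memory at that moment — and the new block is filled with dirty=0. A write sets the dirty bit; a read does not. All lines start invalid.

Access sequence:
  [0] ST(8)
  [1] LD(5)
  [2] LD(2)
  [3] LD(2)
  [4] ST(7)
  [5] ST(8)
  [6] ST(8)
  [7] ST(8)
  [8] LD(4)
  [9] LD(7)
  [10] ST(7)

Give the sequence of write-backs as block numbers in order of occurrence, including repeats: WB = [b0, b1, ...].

  0 | W B8 → L2 miss [D]
  1 | R B5 → L2 miss wb→B8 [-]
  2 | R B2 → L2 miss [-]
  3 | R B2 → L2 hit [-]
  4 | W B7 → L1 miss [D]
  5 | W B8 → L2 miss [D]
  6 | W B8 → L2 hit [D]
  7 | W B8 → L2 hit [D]
  8 | R B4 → L1 miss wb→B7 [-]
  9 | R B7 → L1 miss [-]
  10 | W B7 → L1 hit [D]

WB = [8, 7]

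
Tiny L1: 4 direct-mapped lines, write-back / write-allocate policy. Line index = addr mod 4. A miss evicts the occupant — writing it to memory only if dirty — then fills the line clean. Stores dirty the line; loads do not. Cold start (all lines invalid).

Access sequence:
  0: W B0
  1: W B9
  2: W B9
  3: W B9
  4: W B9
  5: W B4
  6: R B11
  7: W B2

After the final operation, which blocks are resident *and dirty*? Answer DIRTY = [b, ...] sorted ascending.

0: W B0 -> L0 miss  d=D]
1: W B9 -> L1 miss  d=D]
2: W B9 -> L1 hit  d=D]
3: W B9 -> L1 hit  d=D]
4: W B9 -> L1 hit  d=D]
5: W B4 -> L0 miss wb->B0  d=D]
6: R B11 -> L3 miss  d=-]
7: W B2 -> L2 miss  d=D]

DIRTY = [2, 4, 9]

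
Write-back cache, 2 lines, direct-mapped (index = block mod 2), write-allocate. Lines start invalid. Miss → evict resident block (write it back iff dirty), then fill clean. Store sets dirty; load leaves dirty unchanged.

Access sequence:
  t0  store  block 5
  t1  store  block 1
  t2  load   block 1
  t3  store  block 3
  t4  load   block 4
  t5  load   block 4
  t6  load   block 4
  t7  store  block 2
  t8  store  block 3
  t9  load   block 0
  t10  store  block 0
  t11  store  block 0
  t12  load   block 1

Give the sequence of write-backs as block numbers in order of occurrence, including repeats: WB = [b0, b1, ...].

  0 | W B5 → L1 miss [D]
  1 | W B1 → L1 miss wb→B5 [D]
  2 | R B1 → L1 hit [D]
  3 | W B3 → L1 miss wb→B1 [D]
  4 | R B4 → L0 miss [-]
  5 | R B4 → L0 hit [-]
  6 | R B4 → L0 hit [-]
  7 | W B2 → L0 miss [D]
  8 | W B3 → L1 hit [D]
  9 | R B0 → L0 miss wb→B2 [-]
  10 | W B0 → L0 hit [D]
  11 | W B0 → L0 hit [D]
  12 | R B1 → L1 miss wb→B3 [-]

WB = [5, 1, 2, 3]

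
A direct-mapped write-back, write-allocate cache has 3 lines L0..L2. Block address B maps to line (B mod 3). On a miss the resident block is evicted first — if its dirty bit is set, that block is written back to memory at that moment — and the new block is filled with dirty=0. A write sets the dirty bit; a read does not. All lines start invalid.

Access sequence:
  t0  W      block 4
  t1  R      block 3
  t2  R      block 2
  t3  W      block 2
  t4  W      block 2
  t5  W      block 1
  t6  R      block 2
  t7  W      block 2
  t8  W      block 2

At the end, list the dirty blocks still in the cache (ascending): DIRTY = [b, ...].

DIRTY = [1, 2]

0: W B4 → L1 miss [D]
1: R B3 → L0 miss [-]
2: R B2 → L2 miss [-]
3: W B2 → L2 hit [D]
4: W B2 → L2 hit [D]
5: W B1 → L1 miss wb→B4 [D]
6: R B2 → L2 hit [D]
7: W B2 → L2 hit [D]
8: W B2 → L2 hit [D]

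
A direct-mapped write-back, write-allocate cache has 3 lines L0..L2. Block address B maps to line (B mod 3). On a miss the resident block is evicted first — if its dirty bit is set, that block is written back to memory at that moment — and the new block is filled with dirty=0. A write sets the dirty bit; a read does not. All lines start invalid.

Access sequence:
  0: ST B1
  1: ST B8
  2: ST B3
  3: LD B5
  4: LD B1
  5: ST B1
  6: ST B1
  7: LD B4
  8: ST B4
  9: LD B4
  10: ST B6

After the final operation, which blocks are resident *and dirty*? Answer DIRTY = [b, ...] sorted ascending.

DIRTY = [4, 6]

  0 | W B1 → L1 miss [D]
  1 | W B8 → L2 miss [D]
  2 | W B3 → L0 miss [D]
  3 | R B5 → L2 miss wb→B8 [-]
  4 | R B1 → L1 hit [D]
  5 | W B1 → L1 hit [D]
  6 | W B1 → L1 hit [D]
  7 | R B4 → L1 miss wb→B1 [-]
  8 | W B4 → L1 hit [D]
  9 | R B4 → L1 hit [D]
  10 | W B6 → L0 miss wb→B3 [D]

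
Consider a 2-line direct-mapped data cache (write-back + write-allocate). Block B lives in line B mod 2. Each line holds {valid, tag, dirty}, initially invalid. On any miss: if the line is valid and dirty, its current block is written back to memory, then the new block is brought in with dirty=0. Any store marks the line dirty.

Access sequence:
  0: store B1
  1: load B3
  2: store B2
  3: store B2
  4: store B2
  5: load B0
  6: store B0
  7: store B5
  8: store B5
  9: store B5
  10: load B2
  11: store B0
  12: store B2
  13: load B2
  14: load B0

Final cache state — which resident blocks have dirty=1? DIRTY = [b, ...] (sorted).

DIRTY = [5]

0: W B1 -> L1 miss  d=D]
1: R B3 -> L1 miss wb->B1  d=-]
2: W B2 -> L0 miss  d=D]
3: W B2 -> L0 hit  d=D]
4: W B2 -> L0 hit  d=D]
5: R B0 -> L0 miss wb->B2  d=-]
6: W B0 -> L0 hit  d=D]
7: W B5 -> L1 miss  d=D]
8: W B5 -> L1 hit  d=D]
9: W B5 -> L1 hit  d=D]
10: R B2 -> L0 miss wb->B0  d=-]
11: W B0 -> L0 miss  d=D]
12: W B2 -> L0 miss wb->B0  d=D]
13: R B2 -> L0 hit  d=D]
14: R B0 -> L0 miss wb->B2  d=-]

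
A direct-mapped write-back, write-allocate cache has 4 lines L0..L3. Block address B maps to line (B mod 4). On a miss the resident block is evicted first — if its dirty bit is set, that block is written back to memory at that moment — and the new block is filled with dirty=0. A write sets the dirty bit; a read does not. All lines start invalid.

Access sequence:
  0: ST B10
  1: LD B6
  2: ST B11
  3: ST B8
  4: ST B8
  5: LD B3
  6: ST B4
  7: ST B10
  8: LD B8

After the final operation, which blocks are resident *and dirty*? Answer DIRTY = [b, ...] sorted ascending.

DIRTY = [10]

  0 | W B10 → L2 miss [D]
  1 | R B6 → L2 miss wb→B10 [-]
  2 | W B11 → L3 miss [D]
  3 | W B8 → L0 miss [D]
  4 | W B8 → L0 hit [D]
  5 | R B3 → L3 miss wb→B11 [-]
  6 | W B4 → L0 miss wb→B8 [D]
  7 | W B10 → L2 miss [D]
  8 | R B8 → L0 miss wb→B4 [-]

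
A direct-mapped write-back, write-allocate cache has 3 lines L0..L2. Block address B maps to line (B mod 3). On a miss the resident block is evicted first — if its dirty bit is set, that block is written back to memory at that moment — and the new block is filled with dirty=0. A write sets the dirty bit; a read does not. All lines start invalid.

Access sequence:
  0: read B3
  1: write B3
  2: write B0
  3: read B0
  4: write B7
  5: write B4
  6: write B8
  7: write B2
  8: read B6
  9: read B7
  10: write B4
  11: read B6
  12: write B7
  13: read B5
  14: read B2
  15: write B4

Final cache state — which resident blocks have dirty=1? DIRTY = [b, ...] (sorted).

DIRTY = [4]

  0 | R B3 → L0 miss [-]
  1 | W B3 → L0 hit [D]
  2 | W B0 → L0 miss wb→B3 [D]
  3 | R B0 → L0 hit [D]
  4 | W B7 → L1 miss [D]
  5 | W B4 → L1 miss wb→B7 [D]
  6 | W B8 → L2 miss [D]
  7 | W B2 → L2 miss wb→B8 [D]
  8 | R B6 → L0 miss wb→B0 [-]
  9 | R B7 → L1 miss wb→B4 [-]
  10 | W B4 → L1 miss [D]
  11 | R B6 → L0 hit [-]
  12 | W B7 → L1 miss wb→B4 [D]
  13 | R B5 → L2 miss wb→B2 [-]
  14 | R B2 → L2 miss [-]
  15 | W B4 → L1 miss wb→B7 [D]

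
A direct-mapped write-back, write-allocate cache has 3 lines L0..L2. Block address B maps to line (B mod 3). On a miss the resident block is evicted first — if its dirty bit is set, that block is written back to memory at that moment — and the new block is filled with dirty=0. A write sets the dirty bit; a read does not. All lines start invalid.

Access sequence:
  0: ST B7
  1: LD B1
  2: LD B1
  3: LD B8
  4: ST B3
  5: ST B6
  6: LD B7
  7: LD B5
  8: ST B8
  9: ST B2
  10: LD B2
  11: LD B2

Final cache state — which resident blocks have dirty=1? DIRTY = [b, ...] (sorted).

DIRTY = [2, 6]

0: W B7 -> L1 miss  d=D]
1: R B1 -> L1 miss wb->B7  d=-]
2: R B1 -> L1 hit  d=-]
3: R B8 -> L2 miss  d=-]
4: W B3 -> L0 miss  d=D]
5: W B6 -> L0 miss wb->B3  d=D]
6: R B7 -> L1 miss  d=-]
7: R B5 -> L2 miss  d=-]
8: W B8 -> L2 miss  d=D]
9: W B2 -> L2 miss wb->B8  d=D]
10: R B2 -> L2 hit  d=D]
11: R B2 -> L2 hit  d=D]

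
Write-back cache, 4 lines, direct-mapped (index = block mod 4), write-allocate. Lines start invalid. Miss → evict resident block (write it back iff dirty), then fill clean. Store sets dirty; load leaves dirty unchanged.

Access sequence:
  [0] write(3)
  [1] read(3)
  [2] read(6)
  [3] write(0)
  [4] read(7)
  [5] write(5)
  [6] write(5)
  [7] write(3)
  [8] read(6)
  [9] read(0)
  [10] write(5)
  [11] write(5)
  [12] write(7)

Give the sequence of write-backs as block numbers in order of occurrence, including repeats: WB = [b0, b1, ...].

0: W B3 -> L3 miss  d=D]
1: R B3 -> L3 hit  d=D]
2: R B6 -> L2 miss  d=-]
3: W B0 -> L0 miss  d=D]
4: R B7 -> L3 miss wb->B3  d=-]
5: W B5 -> L1 miss  d=D]
6: W B5 -> L1 hit  d=D]
7: W B3 -> L3 miss  d=D]
8: R B6 -> L2 hit  d=-]
9: R B0 -> L0 hit  d=D]
10: W B5 -> L1 hit  d=D]
11: W B5 -> L1 hit  d=D]
12: W B7 -> L3 miss wb->B3  d=D]

WB = [3, 3]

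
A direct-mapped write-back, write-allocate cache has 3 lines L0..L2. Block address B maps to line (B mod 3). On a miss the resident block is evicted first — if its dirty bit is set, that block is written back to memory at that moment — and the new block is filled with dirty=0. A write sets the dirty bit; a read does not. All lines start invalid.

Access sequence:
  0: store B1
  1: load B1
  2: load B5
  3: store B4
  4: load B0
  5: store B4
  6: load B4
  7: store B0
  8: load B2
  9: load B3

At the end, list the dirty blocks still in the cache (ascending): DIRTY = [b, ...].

0: W B1 → L1 miss [D]
1: R B1 → L1 hit [D]
2: R B5 → L2 miss [-]
3: W B4 → L1 miss wb→B1 [D]
4: R B0 → L0 miss [-]
5: W B4 → L1 hit [D]
6: R B4 → L1 hit [D]
7: W B0 → L0 hit [D]
8: R B2 → L2 miss [-]
9: R B3 → L0 miss wb→B0 [-]

DIRTY = [4]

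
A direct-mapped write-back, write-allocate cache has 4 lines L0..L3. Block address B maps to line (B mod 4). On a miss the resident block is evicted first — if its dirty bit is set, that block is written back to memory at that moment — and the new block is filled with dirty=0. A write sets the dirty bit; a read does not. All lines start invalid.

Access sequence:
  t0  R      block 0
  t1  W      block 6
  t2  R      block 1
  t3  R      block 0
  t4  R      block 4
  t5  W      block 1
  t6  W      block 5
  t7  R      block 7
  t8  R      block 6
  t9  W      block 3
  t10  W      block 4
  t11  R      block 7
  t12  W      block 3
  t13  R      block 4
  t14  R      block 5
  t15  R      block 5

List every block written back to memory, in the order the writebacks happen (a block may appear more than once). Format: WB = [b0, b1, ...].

WB = [1, 3]

0: R B0 → L0 miss [-]
1: W B6 → L2 miss [D]
2: R B1 → L1 miss [-]
3: R B0 → L0 hit [-]
4: R B4 → L0 miss [-]
5: W B1 → L1 hit [D]
6: W B5 → L1 miss wb→B1 [D]
7: R B7 → L3 miss [-]
8: R B6 → L2 hit [D]
9: W B3 → L3 miss [D]
10: W B4 → L0 hit [D]
11: R B7 → L3 miss wb→B3 [-]
12: W B3 → L3 miss [D]
13: R B4 → L0 hit [D]
14: R B5 → L1 hit [D]
15: R B5 → L1 hit [D]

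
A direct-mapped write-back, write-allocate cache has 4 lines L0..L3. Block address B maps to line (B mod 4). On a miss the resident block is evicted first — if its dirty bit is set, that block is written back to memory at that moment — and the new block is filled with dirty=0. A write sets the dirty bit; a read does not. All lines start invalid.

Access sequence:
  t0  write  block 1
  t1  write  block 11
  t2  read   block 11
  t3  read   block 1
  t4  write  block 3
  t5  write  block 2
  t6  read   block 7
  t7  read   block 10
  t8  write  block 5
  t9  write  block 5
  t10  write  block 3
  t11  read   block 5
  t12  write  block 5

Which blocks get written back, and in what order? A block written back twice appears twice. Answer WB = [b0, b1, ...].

0: W B1 → L1 miss [D]
1: W B11 → L3 miss [D]
2: R B11 → L3 hit [D]
3: R B1 → L1 hit [D]
4: W B3 → L3 miss wb→B11 [D]
5: W B2 → L2 miss [D]
6: R B7 → L3 miss wb→B3 [-]
7: R B10 → L2 miss wb→B2 [-]
8: W B5 → L1 miss wb→B1 [D]
9: W B5 → L1 hit [D]
10: W B3 → L3 miss [D]
11: R B5 → L1 hit [D]
12: W B5 → L1 hit [D]

WB = [11, 3, 2, 1]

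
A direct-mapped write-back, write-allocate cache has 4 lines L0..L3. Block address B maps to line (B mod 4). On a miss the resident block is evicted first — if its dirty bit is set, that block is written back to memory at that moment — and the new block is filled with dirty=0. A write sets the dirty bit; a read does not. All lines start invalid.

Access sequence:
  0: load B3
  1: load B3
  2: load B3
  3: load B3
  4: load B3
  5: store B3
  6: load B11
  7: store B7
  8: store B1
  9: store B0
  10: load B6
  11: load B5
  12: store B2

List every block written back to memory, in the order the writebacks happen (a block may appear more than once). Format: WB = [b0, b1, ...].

0: R B3 -> L3 miss  d=-]
1: R B3 -> L3 hit  d=-]
2: R B3 -> L3 hit  d=-]
3: R B3 -> L3 hit  d=-]
4: R B3 -> L3 hit  d=-]
5: W B3 -> L3 hit  d=D]
6: R B11 -> L3 miss wb->B3  d=-]
7: W B7 -> L3 miss  d=D]
8: W B1 -> L1 miss  d=D]
9: W B0 -> L0 miss  d=D]
10: R B6 -> L2 miss  d=-]
11: R B5 -> L1 miss wb->B1  d=-]
12: W B2 -> L2 miss  d=D]

WB = [3, 1]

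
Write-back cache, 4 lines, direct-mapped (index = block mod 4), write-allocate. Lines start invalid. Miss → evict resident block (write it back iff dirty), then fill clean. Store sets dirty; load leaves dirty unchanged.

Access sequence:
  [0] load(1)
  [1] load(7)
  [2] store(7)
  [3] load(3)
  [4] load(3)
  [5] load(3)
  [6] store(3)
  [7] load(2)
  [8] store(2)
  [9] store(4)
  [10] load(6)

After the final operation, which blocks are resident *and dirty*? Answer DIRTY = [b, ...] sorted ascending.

0: R B1 → L1 miss [-]
1: R B7 → L3 miss [-]
2: W B7 → L3 hit [D]
3: R B3 → L3 miss wb→B7 [-]
4: R B3 → L3 hit [-]
5: R B3 → L3 hit [-]
6: W B3 → L3 hit [D]
7: R B2 → L2 miss [-]
8: W B2 → L2 hit [D]
9: W B4 → L0 miss [D]
10: R B6 → L2 miss wb→B2 [-]

DIRTY = [3, 4]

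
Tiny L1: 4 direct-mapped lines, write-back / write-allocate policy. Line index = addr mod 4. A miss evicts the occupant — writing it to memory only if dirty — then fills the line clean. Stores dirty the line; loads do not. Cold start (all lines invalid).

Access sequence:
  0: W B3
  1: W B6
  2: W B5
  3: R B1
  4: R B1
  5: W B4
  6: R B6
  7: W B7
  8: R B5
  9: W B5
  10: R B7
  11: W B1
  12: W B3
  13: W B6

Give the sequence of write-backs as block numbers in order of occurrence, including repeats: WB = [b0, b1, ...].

  0 | W B3 → L3 miss [D]
  1 | W B6 → L2 miss [D]
  2 | W B5 → L1 miss [D]
  3 | R B1 → L1 miss wb→B5 [-]
  4 | R B1 → L1 hit [-]
  5 | W B4 → L0 miss [D]
  6 | R B6 → L2 hit [D]
  7 | W B7 → L3 miss wb→B3 [D]
  8 | R B5 → L1 miss [-]
  9 | W B5 → L1 hit [D]
  10 | R B7 → L3 hit [D]
  11 | W B1 → L1 miss wb→B5 [D]
  12 | W B3 → L3 miss wb→B7 [D]
  13 | W B6 → L2 hit [D]

WB = [5, 3, 5, 7]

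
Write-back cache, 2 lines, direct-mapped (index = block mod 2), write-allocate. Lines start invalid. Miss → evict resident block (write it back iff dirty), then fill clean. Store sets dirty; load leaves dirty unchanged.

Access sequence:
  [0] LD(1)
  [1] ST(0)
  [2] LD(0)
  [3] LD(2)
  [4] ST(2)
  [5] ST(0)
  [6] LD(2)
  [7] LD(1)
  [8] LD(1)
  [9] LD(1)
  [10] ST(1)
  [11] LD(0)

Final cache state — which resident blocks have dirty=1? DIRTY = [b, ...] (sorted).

  0 | R B1 → L1 miss [-]
  1 | W B0 → L0 miss [D]
  2 | R B0 → L0 hit [D]
  3 | R B2 → L0 miss wb→B0 [-]
  4 | W B2 → L0 hit [D]
  5 | W B0 → L0 miss wb→B2 [D]
  6 | R B2 → L0 miss wb→B0 [-]
  7 | R B1 → L1 hit [-]
  8 | R B1 → L1 hit [-]
  9 | R B1 → L1 hit [-]
  10 | W B1 → L1 hit [D]
  11 | R B0 → L0 miss [-]

DIRTY = [1]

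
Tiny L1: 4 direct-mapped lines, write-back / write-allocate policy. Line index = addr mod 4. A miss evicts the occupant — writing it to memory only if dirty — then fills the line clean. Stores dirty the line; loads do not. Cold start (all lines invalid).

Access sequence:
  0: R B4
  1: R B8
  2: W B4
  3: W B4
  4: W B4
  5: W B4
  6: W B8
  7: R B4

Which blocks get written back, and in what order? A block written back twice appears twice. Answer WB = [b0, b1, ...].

  0 | R B4 → L0 miss [-]
  1 | R B8 → L0 miss [-]
  2 | W B4 → L0 miss [D]
  3 | W B4 → L0 hit [D]
  4 | W B4 → L0 hit [D]
  5 | W B4 → L0 hit [D]
  6 | W B8 → L0 miss wb→B4 [D]
  7 | R B4 → L0 miss wb→B8 [-]

WB = [4, 8]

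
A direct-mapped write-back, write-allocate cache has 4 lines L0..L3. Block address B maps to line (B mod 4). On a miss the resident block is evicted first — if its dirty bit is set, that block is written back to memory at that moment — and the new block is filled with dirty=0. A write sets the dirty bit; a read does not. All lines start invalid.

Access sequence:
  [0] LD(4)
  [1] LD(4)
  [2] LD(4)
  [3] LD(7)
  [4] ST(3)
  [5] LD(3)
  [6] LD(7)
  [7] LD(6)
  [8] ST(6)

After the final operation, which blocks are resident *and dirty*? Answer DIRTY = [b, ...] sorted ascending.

DIRTY = [6]

  0 | R B4 → L0 miss [-]
  1 | R B4 → L0 hit [-]
  2 | R B4 → L0 hit [-]
  3 | R B7 → L3 miss [-]
  4 | W B3 → L3 miss [D]
  5 | R B3 → L3 hit [D]
  6 | R B7 → L3 miss wb→B3 [-]
  7 | R B6 → L2 miss [-]
  8 | W B6 → L2 hit [D]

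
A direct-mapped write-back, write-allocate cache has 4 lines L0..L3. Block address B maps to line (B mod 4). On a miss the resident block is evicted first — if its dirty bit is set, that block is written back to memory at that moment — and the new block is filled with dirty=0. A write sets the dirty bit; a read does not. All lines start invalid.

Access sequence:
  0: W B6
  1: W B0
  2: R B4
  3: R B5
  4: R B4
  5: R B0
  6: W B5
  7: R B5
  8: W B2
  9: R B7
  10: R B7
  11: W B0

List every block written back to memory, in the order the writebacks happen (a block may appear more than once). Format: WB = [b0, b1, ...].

WB = [0, 6]

  0 | W B6 → L2 miss [D]
  1 | W B0 → L0 miss [D]
  2 | R B4 → L0 miss wb→B0 [-]
  3 | R B5 → L1 miss [-]
  4 | R B4 → L0 hit [-]
  5 | R B0 → L0 miss [-]
  6 | W B5 → L1 hit [D]
  7 | R B5 → L1 hit [D]
  8 | W B2 → L2 miss wb→B6 [D]
  9 | R B7 → L3 miss [-]
  10 | R B7 → L3 hit [-]
  11 | W B0 → L0 hit [D]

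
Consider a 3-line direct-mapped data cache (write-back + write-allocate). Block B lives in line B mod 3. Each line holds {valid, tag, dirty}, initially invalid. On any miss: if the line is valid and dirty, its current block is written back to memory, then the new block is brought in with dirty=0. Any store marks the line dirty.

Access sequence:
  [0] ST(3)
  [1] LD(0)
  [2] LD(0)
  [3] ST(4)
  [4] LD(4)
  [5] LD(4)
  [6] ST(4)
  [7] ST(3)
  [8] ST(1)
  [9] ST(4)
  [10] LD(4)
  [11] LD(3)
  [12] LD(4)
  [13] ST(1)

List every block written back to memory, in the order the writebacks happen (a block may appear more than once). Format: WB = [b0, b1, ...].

WB = [3, 4, 1, 4]

  0 | W B3 → L0 miss [D]
  1 | R B0 → L0 miss wb→B3 [-]
  2 | R B0 → L0 hit [-]
  3 | W B4 → L1 miss [D]
  4 | R B4 → L1 hit [D]
  5 | R B4 → L1 hit [D]
  6 | W B4 → L1 hit [D]
  7 | W B3 → L0 miss [D]
  8 | W B1 → L1 miss wb→B4 [D]
  9 | W B4 → L1 miss wb→B1 [D]
  10 | R B4 → L1 hit [D]
  11 | R B3 → L0 hit [D]
  12 | R B4 → L1 hit [D]
  13 | W B1 → L1 miss wb→B4 [D]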